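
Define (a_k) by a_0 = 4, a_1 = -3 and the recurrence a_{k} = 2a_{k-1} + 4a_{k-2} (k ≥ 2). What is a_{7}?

1600

The ordinary generating function has denominator 1 - 2q - 4q^2.
Iterating the recurrence: a_0,…,a_{7} = 4, -3, 10, 8, 56, 144, 512, 1600.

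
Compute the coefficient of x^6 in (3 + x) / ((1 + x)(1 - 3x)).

The denominator gives the recurrence a_n = 2a_(n−1) + 3a_(n−2) for n ≥ 3; the numerator fixes a_0 = 3, a_1 = 7, a_2 = 23.
Iterating: 3, 7, 23, 67, 203, 607, 1823, so a_6 = 1823.

1823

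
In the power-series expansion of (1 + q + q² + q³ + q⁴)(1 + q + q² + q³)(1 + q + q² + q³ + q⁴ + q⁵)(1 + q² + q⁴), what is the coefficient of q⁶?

38

(1 + q + q² + q³ + q⁴) has coefficients 1,1,1,1,1 for degrees 0…4.
(1 + q + q² + q³) has coefficients 1,1,1,1,0,0,0 for degrees 0…6.
Multiplying by (1 + q + q² + q³ + q⁴ + q⁵) gives running coefficients 1,2,3,4,4,4,3 for degrees 0…6.
Finally multiplying by (1 + q² + q⁴), the product of all factors after the first has coefficients 1,2,4,6,8,10,10 for degrees 0…6.
[q⁶] = 1·10 + 1·10 + 1·8 + 1·6 + 1·4 = 38.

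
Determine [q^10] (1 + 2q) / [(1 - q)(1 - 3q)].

The denominator gives the recurrence a_n = 4a_(n−1) − 3a_(n−2) for n ≥ 3; the numerator fixes a_0 = 1, a_1 = 6, a_2 = 21.
Iterating: 1, 6, 21, 66, 201, 606, 1821, 5466, 16401, 49206, 147621, so a_10 = 147621.

147621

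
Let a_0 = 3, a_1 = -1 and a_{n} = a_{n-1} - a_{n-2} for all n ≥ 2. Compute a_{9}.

The ordinary generating function has denominator 1 - t + t^2.
Iterating the recurrence: a_0,…,a_{9} = 3, -1, -4, -3, 1, 4, 3, -1, -4, -3.

-3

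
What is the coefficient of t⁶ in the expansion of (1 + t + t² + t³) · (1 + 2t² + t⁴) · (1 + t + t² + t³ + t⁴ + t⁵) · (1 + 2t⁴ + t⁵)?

(1 + t + t² + t³) has coefficients 1,1,1,1 for degrees 0…3.
(1 + 2t² + t⁴) has coefficients 1,0,2,0,1,0,0 for degrees 0…6.
Multiplying by (1 + t + t² + t³ + t⁴ + t⁵) gives running coefficients 1,1,3,3,4,4,3 for degrees 0…6.
Finally multiplying by (1 + 2t⁴ + t⁵), the product of all factors after the first has coefficients 1,1,3,3,6,7,10 for degrees 0…6.
[t⁶] = 1·10 + 1·7 + 1·6 + 1·3 = 26.

26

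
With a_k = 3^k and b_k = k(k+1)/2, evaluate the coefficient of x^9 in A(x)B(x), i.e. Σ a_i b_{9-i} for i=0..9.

The convolution is the x^9 coefficient of A(x)B(x).
Σ = 1·45 + 3·36 + 9·28 + 27·21 + 81·15 + 243·10 + 729·6 + 2187·3 + 6561·1 + 19683·0 = 22113.

22113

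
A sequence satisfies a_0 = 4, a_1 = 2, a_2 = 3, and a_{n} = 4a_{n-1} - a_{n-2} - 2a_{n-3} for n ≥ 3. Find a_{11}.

-13630

The ordinary generating function has denominator 1 - 4y + y^2 + 2y^3.
Iterating the recurrence: a_0,…,a_{11} = 4, 2, 3, 2, 1, -4, -21, -82, -299, -1072, -3825, -13630.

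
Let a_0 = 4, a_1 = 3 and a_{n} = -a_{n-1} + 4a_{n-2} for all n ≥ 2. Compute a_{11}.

-24097

The ordinary generating function has denominator 1 + z - 4z^2.
Iterating the recurrence: a_0,…,a_{11} = 4, 3, 13, -1, 53, -57, 269, -497, 1573, -3561, 9853, -24097.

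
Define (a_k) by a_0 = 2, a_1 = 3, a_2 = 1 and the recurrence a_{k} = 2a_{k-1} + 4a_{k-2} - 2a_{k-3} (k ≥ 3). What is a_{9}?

6184

The ordinary generating function has denominator 1 - 2q - 4q^2 + 2q^3.
Iterating the recurrence: a_0,…,a_{9} = 2, 3, 1, 10, 18, 74, 200, 660, 1972, 6184.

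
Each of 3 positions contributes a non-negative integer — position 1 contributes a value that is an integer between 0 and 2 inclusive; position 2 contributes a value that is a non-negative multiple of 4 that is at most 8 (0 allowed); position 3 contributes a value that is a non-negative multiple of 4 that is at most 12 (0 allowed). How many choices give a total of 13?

3

The generating function for the choices is (1 + z + z²)·(1 + z⁴ + z⁸)·(1 + z⁴ + z⁸ + z¹²); the count is [z¹³].
(1 + z + z²) has coefficients 1,1,1 for degrees 0…2.
(1 + z⁴ + z⁸) has coefficients 1,0,0,0,1,0,0,0,1,0,0,0,0,0 for degrees 0…13.
Finally multiplying by (1 + z⁴ + z⁸ + z¹²), the product of all factors after the first has coefficients 1,0,0,0,2,0,0,0,3,0,0,0,3,0 for degrees 0…13.
[z¹³] = 1·0 + 1·3 + 1·0 = 3.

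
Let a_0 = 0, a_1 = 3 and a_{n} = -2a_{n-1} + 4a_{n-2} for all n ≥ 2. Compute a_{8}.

The ordinary generating function has denominator 1 + 2y - 4y^2.
Iterating the recurrence: a_0,…,a_{8} = 0, 3, -6, 24, -72, 240, -768, 2496, -8064.

-8064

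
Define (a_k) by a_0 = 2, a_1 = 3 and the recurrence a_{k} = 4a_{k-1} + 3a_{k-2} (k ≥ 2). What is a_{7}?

The ordinary generating function has denominator 1 - 4q - 3q^2.
Iterating the recurrence: a_0,…,a_{7} = 2, 3, 18, 81, 378, 1755, 8154, 37881.

37881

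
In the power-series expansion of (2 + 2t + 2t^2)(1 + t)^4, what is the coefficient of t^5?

10

(2 + 2t + 2t^2) has coefficients 2,2,2 for degrees 0…2.
(1 + t)^4 has coefficients 1,4,6,4,1,0 for degrees 0…5.
[t^5] = 2·0 + 2·1 + 2·4 = 10.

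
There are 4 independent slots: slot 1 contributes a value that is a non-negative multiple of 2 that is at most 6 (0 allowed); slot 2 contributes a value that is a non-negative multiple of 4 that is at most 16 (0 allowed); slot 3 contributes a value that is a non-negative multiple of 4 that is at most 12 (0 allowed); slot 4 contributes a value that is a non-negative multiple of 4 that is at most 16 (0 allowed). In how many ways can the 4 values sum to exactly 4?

4

The generating function for the choices is (1 + y^2 + y^4 + y^6)·(1 + y^4 + y^8 + y^12 + y^16)·(1 + y^4 + y^8 + y^12)·(1 + y^4 + y^8 + y^12 + y^16); the count is [y^4].
(1 + y^2 + y^4 + y^6) has coefficients 1,0,1,0,1 for degrees 0…4.
(1 + y^4 + y^8 + y^12 + y^16) has coefficients 1,0,0,0,1 for degrees 0…4.
Multiplying by (1 + y^4 + y^8 + y^12) gives running coefficients 1,0,0,0,2 for degrees 0…4.
Finally multiplying by (1 + y^4 + y^8 + y^12 + y^16), the product of all factors after the first has coefficients 1,0,0,0,3 for degrees 0…4.
[y^4] = 1·3 + 1·0 + 1·1 = 4.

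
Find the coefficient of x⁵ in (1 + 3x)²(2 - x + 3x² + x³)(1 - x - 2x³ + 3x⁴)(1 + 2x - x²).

(1 + 3x)² has coefficients 1,6,9 for degrees 0…2.
(2 - x + 3x² + x³) has coefficients 2,-1,3,1,0,0 for degrees 0…5.
Multiplying by (1 - x - 2x³ + 3x⁴) gives running coefficients 2,-3,4,-6,7,-9 for degrees 0…5.
Finally multiplying by (1 + 2x - x²), the product of all factors after the first has coefficients 2,1,-4,5,-9,11 for degrees 0…5.
[x⁵] = 1·11 + 6·(-9) + 9·5 = 2.

2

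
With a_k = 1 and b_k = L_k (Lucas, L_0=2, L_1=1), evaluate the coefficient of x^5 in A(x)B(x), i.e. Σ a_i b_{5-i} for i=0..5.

28

This is [x^5] in the product of the two ordinary generating functions.
Σ = 1·11 + 1·7 + 1·4 + 1·3 + 1·1 + 1·2 = 28.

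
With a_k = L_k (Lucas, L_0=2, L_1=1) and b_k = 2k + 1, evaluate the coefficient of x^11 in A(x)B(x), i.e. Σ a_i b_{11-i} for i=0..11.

2176

This is [x^11] in the product of the two ordinary generating functions.
Σ = 2·23 + 1·21 + 3·19 + 4·17 + 7·15 + 11·13 + 18·11 + 29·9 + 47·7 + 76·5 + 123·3 + 199·1 = 2176.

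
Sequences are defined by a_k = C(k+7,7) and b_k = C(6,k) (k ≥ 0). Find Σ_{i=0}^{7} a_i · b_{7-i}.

34232

Write out a_i and b_{7-i} for i = 0,…,7 and sum the products.
Σ = 1·0 + 8·1 + 36·6 + 120·15 + 330·20 + 792·15 + 1716·6 + 3432·1 = 34232.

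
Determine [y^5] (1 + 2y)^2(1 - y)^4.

-12

(1 + 2y)^2 has coefficients 1,4,4 for degrees 0…2.
(1 - y)^4 has coefficients 1,-4,6,-4,1,0 for degrees 0…5.
[y^5] = 1·0 + 4·1 + 4·(-4) = -12.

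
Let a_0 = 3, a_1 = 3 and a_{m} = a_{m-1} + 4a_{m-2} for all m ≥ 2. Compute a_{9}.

The ordinary generating function has denominator 1 - y - 4y^2.
Iterating the recurrence: a_0,…,a_{9} = 3, 3, 15, 27, 87, 195, 543, 1323, 3495, 8787.

8787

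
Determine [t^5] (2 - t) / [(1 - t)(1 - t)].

The denominator gives the recurrence a_n = 2a_(n−1) − a_(n−2) for n ≥ 2; the numerator fixes a_0 = 2, a_1 = 3.
Iterating: 2, 3, 4, 5, 6, 7, so a_5 = 7.

7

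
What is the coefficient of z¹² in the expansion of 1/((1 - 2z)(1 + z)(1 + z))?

The denominator gives the recurrence a_n = 3a_(n−2) + 2a_(n−3) for n ≥ 3; the numerator fixes a_0 = 1, a_1 = 0, a_2 = 3.
Iterating: 1, 0, 3, 2, 9, 12, 31, 54, 117, 224, 459, 906, 1825, so a_12 = 1825.

1825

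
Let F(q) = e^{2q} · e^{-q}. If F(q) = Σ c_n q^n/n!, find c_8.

The EGF product rule gives c_8 = Σ_{k_1+k_2=8} C(8; k_1,k_2) · ∏ g_i(k_i), where e^{2q} gives (2)^k; e^{-q} gives (-1)^k.
g_1(k) for k = 0…8: 1, 2, 4, 8, 16, 32, 64, 128, 256.
g_2(k) for k = 0…8: 1, -1, 1, -1, 1, -1, 1, -1, 1.
c_8 = Σ_k C(8,k)·g_1(k)·g_2(8−k) = 1·1·1 + 8·2·(-1) + 28·4·1 + 56·8·(-1) + 70·16·1 + 56·32·(-1) + 28·64·1 + 8·128·(-1) + 1·256·1 = 1 − 16 + 112 − 448 + 1120 − 1792 + 1792 − 1024 + 256 = 1.

1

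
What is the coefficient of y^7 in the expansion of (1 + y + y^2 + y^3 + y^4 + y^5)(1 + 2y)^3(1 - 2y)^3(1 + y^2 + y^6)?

(1 + y + y^2 + y^3 + y^4 + y^5) has coefficients 1,1,1,1,1,1 for degrees 0…5.
(1 + 2y)^3 has coefficients 1,6,12,8,0,0,0,0 for degrees 0…7.
Multiplying by (1 - 2y)^3 gives running coefficients 1,0,-12,0,48,0,-64,0 for degrees 0…7.
Finally multiplying by (1 + y^2 + y^6), the product of all factors after the first has coefficients 1,0,-11,0,36,0,-15,0 for degrees 0…7.
[y^7] = 1·0 + 1·(-15) + 1·0 + 1·36 + 1·0 + 1·(-11) = 10.

10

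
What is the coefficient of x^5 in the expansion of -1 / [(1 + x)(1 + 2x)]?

Partial fractions give a closed form: a_n = (1)·(-1)^n + (-2)·(-2)^n.
At n = 5: a_5 = 63.

63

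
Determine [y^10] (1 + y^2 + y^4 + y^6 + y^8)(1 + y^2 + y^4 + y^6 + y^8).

4

(1 + y^2 + y^4 + y^6 + y^8) has coefficients 1,0,1,0,1,0,1,0,1 for degrees 0…8.
(1 + y^2 + y^4 + y^6 + y^8) has coefficients 1,0,1,0,1,0,1,0,1,0,0 for degrees 0…10.
[y^10] = 1·0 + 1·1 + 1·1 + 1·1 + 1·1 = 4.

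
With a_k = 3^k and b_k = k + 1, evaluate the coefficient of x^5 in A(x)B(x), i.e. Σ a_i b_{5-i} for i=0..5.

543

Write out a_i and b_{5-i} for i = 0,…,5 and sum the products.
Σ = 1·6 + 3·5 + 9·4 + 27·3 + 81·2 + 243·1 = 543.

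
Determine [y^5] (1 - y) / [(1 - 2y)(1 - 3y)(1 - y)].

Partial fractions give a closed form: a_n = (-2)·2^n + (3)·3^n.
At n = 5: a_5 = 665.

665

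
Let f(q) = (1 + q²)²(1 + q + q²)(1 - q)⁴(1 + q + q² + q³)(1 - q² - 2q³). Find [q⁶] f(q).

(1 + q²)² has coefficients 1,0,2,0,1 for degrees 0…4.
(1 + q + q²) has coefficients 1,1,1,0,0,0,0 for degrees 0…6.
Multiplying by (1 - q)⁴ gives running coefficients 1,-3,3,-2,3,-3,1 for degrees 0…6.
Multiplying by (1 + q + q² + q³) gives running coefficients 1,-2,1,-1,1,1,-1 for degrees 0…6.
Finally multiplying by (1 - q² - 2q³), the product of all factors after the first has coefficients 1,-2,0,-1,4,0,0 for degrees 0…6.
[q⁶] = 1·0 + 2·4 + 1·0 = 8.

8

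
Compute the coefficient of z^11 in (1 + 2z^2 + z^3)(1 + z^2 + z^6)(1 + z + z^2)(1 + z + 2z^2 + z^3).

(1 + 2z^2 + z^3) has coefficients 1,0,2,1 for degrees 0…3.
(1 + z^2 + z^6) has coefficients 1,0,1,0,0,0,1,0,0,0,0,0 for degrees 0…11.
Multiplying by (1 + z + z^2) gives running coefficients 1,1,2,1,1,0,1,1,1,0,0,0 for degrees 0…11.
Finally multiplying by (1 + z + 2z^2 + z^3), the product of all factors after the first has coefficients 1,2,5,6,7,5,4,3,4,4,3,1 for degrees 0…11.
[z^11] = 1·1 + 2·4 + 1·4 = 13.

13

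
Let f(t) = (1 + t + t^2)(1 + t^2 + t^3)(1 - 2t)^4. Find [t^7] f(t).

-8

(1 + t + t^2) has coefficients 1,1,1 for degrees 0…2.
(1 + t^2 + t^3) has coefficients 1,0,1,1,0,0,0,0 for degrees 0…7.
Finally multiplying by (1 - 2t)^4, the product of all factors after the first has coefficients 1,-8,25,-39,32,-8,-16,16 for degrees 0…7.
[t^7] = 1·16 + 1·(-16) + 1·(-8) = -8.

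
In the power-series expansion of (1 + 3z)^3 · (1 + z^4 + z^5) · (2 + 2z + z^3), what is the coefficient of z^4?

(1 + 3z)^3 has coefficients 1,9,27,27 for degrees 0…3.
(1 + z^4 + z^5) has coefficients 1,0,0,0,1 for degrees 0…4.
Finally multiplying by (2 + 2z + z^3), the product of all factors after the first has coefficients 2,2,0,1,2 for degrees 0…4.
[z^4] = 1·2 + 9·1 + 27·0 + 27·2 = 65.

65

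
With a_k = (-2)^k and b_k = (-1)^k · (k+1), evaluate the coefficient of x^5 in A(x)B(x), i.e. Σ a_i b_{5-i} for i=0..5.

This is [x^5] in the product of the two ordinary generating functions.
Σ = 1·(-6) − 2·5 + 4·(-4) − 8·3 + 16·(-2) − 32·1 = -120.

-120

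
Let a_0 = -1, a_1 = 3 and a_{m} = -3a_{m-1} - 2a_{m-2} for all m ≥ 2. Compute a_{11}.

The ordinary generating function has denominator 1 + 3q + 2q^2.
Iterating the recurrence: a_0,…,a_{11} = -1, 3, -7, 15, -31, 63, -127, 255, -511, 1023, -2047, 4095.

4095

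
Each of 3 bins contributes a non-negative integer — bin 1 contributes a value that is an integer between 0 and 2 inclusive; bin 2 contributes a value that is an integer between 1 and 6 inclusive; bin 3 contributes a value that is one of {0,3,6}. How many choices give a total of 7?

The generating function for the choices is (1 + z + z^2)·(z + z^2 + z^3 + z^4 + z^5 + z^6)·(1 + z^3 + z^6); the count is [z^7].
(1 + z + z^2) has coefficients 1,1,1 for degrees 0…2.
(z + z^2 + z^3 + z^4 + z^5 + z^6) has coefficients 0,1,1,1,1,1,1,0 for degrees 0…7.
Finally multiplying by (1 + z^3 + z^6), the product of all factors after the first has coefficients 0,1,1,1,2,2,2,2 for degrees 0…7.
[z^7] = 1·2 + 1·2 + 1·2 = 6.

6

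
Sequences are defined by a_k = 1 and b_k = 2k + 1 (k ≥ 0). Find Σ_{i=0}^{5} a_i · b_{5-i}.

36

The convolution is the x^5 coefficient of A(x)B(x).
Σ = 1·11 + 1·9 + 1·7 + 1·5 + 1·3 + 1·1 = 36.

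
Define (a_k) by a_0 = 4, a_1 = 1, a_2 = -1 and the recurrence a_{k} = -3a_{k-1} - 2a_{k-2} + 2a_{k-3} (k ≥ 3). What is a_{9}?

The ordinary generating function has denominator 1 + 3t + 2t^2 - 2t^3.
Iterating the recurrence: a_0,…,a_{9} = 4, 1, -1, 9, -23, 49, -83, 105, -51, -223.

-223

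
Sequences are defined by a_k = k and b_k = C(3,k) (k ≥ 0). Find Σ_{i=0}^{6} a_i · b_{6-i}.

36

Write out a_i and b_{6-i} for i = 0,…,6 and sum the products.
Σ = 0·0 + 1·0 + 2·0 + 3·1 + 4·3 + 5·3 + 6·1 = 36.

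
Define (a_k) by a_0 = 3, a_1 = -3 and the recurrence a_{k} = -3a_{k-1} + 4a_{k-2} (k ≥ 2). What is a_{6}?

4917

The ordinary generating function has denominator 1 + 3q - 4q^2.
Iterating the recurrence: a_0,…,a_{6} = 3, -3, 21, -75, 309, -1227, 4917.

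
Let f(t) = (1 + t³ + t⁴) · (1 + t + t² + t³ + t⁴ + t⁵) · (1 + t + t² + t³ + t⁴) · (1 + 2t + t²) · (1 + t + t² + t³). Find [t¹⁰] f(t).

176

(1 + t³ + t⁴) has coefficients 1,0,0,1,1 for degrees 0…4.
(1 + t + t² + t³ + t⁴ + t⁵) has coefficients 1,1,1,1,1,1,0,0,0,0,0 for degrees 0…10.
Multiplying by (1 + t + t² + t³ + t⁴) gives running coefficients 1,2,3,4,5,5,4,3,2,1,0 for degrees 0…10.
Multiplying by (1 + 2t + t²) gives running coefficients 1,4,8,12,16,19,19,16,12,8,4 for degrees 0…10.
Finally multiplying by (1 + t + t² + t³), the product of all factors after the first has coefficients 1,5,13,25,40,55,66,70,66,55,40 for degrees 0…10.
[t¹⁰] = 1·40 + 1·70 + 1·66 = 176.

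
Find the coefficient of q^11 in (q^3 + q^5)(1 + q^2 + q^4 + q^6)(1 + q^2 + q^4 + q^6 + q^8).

8

(q^3 + q^5) has coefficients 0,0,0,1,0,1 for degrees 0…5.
(1 + q^2 + q^4 + q^6) has coefficients 1,0,1,0,1,0,1,0,0,0,0,0 for degrees 0…11.
Finally multiplying by (1 + q^2 + q^4 + q^6 + q^8), the product of all factors after the first has coefficients 1,0,2,0,3,0,4,0,4,0,3,0 for degrees 0…11.
[q^11] = 1·4 + 1·4 = 8.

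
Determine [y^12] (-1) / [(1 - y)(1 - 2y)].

-8191

Partial fractions give a closed form: a_n = (1)·1^n + (-2)·2^n.
At n = 12: a_12 = -8191.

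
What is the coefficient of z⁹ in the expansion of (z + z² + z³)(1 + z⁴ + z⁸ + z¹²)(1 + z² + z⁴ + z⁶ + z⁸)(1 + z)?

7

(z + z² + z³) has coefficients 0,1,1,1 for degrees 0…3.
(1 + z⁴ + z⁸ + z¹²) has coefficients 1,0,0,0,1,0,0,0,1,0 for degrees 0…9.
Multiplying by (1 + z² + z⁴ + z⁶ + z⁸) gives running coefficients 1,0,1,0,2,0,2,0,3,0 for degrees 0…9.
Finally multiplying by (1 + z), the product of all factors after the first has coefficients 1,1,1,1,2,2,2,2,3,3 for degrees 0…9.
[z⁹] = 1·3 + 1·2 + 1·2 = 7.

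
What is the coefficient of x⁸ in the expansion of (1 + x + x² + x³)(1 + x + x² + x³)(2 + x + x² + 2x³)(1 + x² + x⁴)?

(1 + x + x² + x³) has coefficients 1,1,1,1 for degrees 0…3.
(1 + x + x² + x³) has coefficients 1,1,1,1,0,0,0,0,0 for degrees 0…8.
Multiplying by (2 + x + x² + 2x³) gives running coefficients 2,3,4,6,4,3,2,0,0 for degrees 0…8.
Finally multiplying by (1 + x² + x⁴), the product of all factors after the first has coefficients 2,3,6,9,10,12,10,9,6 for degrees 0…8.
[x⁸] = 1·6 + 1·9 + 1·10 + 1·12 = 37.

37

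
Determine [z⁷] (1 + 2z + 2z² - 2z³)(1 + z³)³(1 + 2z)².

18

(1 + 2z + 2z² - 2z³) has coefficients 1,2,2,-2 for degrees 0…3.
(1 + z³)³ has coefficients 1,0,0,3,0,0,3,0 for degrees 0…7.
Finally multiplying by (1 + 2z)², the product of all factors after the first has coefficients 1,4,4,3,12,12,3,12 for degrees 0…7.
[z⁷] = 1·12 + 2·3 + 2·12 − 2·12 = 18.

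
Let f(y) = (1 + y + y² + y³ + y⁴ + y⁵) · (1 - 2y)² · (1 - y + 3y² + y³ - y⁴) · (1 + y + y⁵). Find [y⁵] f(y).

(1 + y + y² + y³ + y⁴ + y⁵) has coefficients 1,1,1,1,1,1 for degrees 0…5.
(1 - 2y)² has coefficients 1,-4,4,0,0,0 for degrees 0…5.
Multiplying by (1 - y + 3y² + y³ - y⁴) gives running coefficients 1,-5,11,-15,7,8 for degrees 0…5.
Finally multiplying by (1 + y + y⁵), the product of all factors after the first has coefficients 1,-4,6,-4,-8,16 for degrees 0…5.
[y⁵] = 1·16 + 1·(-8) + 1·(-4) + 1·6 + 1·(-4) + 1·1 = 7.

7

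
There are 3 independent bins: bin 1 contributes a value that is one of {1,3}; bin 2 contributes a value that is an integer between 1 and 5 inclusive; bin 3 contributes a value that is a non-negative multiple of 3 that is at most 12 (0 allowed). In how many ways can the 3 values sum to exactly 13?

The generating function for the choices is (q + q^3)·(q + q^2 + q^3 + q^4 + q^5)·(1 + q^3 + q^6 + q^9 + q^12); the count is [q^13].
(q + q^3) has coefficients 0,1,0,1 for degrees 0…3.
(q + q^2 + q^3 + q^4 + q^5) has coefficients 0,1,1,1,1,1,0,0,0,0,0,0,0,0 for degrees 0…13.
Finally multiplying by (1 + q^3 + q^6 + q^9 + q^12), the product of all factors after the first has coefficients 0,1,1,1,2,2,1,2,2,1,2,2,1,2 for degrees 0…13.
[q^13] = 1·1 + 1·2 = 3.

3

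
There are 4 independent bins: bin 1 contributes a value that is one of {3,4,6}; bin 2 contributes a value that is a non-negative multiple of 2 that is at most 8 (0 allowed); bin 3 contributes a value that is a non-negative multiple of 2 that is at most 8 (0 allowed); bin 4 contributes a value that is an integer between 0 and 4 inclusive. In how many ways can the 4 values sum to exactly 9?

17

The generating function for the choices is (y³ + y⁴ + y⁶)·(1 + y² + y⁴ + y⁶ + y⁸)·(1 + y² + y⁴ + y⁶ + y⁸)·(1 + y + y² + y³ + y⁴); the count is [y⁹].
(y³ + y⁴ + y⁶) has coefficients 0,0,0,1,1,0,1 for degrees 0…6.
(1 + y² + y⁴ + y⁶ + y⁸) has coefficients 1,0,1,0,1,0,1,0,1,0 for degrees 0…9.
Multiplying by (1 + y² + y⁴ + y⁶ + y⁸) gives running coefficients 1,0,2,0,3,0,4,0,5,0 for degrees 0…9.
Finally multiplying by (1 + y + y² + y³ + y⁴), the product of all factors after the first has coefficients 1,1,3,3,6,5,9,7,12,9 for degrees 0…9.
[y⁹] = 1·9 + 1·5 + 1·3 = 17.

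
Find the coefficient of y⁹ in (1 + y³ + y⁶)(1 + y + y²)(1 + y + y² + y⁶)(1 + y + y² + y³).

(1 + y³ + y⁶) has coefficients 1,0,0,1,0,0,1 for degrees 0…6.
(1 + y + y²) has coefficients 1,1,1,0,0,0,0,0,0,0 for degrees 0…9.
Multiplying by (1 + y + y² + y⁶) gives running coefficients 1,2,3,2,1,0,1,1,1,0 for degrees 0…9.
Finally multiplying by (1 + y + y² + y³), the product of all factors after the first has coefficients 1,3,6,8,8,6,4,3,3,3 for degrees 0…9.
[y⁹] = 1·3 + 1·4 + 1·8 = 15.

15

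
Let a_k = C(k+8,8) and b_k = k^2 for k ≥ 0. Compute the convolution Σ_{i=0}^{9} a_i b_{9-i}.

This is [x^9] in the product of the two ordinary generating functions.
Σ = 1·81 + 9·64 + 45·49 + 165·36 + 495·25 + 1287·16 + 3003·9 + 6435·4 + 12870·1 + 24310·0 = 107406.

107406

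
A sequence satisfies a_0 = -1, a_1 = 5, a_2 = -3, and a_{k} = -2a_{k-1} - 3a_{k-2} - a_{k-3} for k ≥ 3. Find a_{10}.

252

The ordinary generating function has denominator 1 + 2y + 3y^2 + y^3.
Iterating the recurrence: a_0,…,a_{10} = -1, 5, -3, -8, 20, -13, -26, 71, -51, -85, 252.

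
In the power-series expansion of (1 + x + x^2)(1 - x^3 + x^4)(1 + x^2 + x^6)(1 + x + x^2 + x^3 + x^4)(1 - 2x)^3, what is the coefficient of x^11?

-26

(1 + x + x^2) has coefficients 1,1,1 for degrees 0…2.
(1 - x^3 + x^4) has coefficients 1,0,0,-1,1,0,0,0,0,0,0,0 for degrees 0…11.
Multiplying by (1 + x^2 + x^6) gives running coefficients 1,0,1,-1,1,-1,2,0,0,-1,1,0 for degrees 0…11.
Multiplying by (1 + x + x^2 + x^3 + x^4) gives running coefficients 1,1,2,1,2,0,2,1,2,0,2,0 for degrees 0…11.
Finally multiplying by (1 - 2x)^3, the product of all factors after the first has coefficients 1,-5,8,-7,12,-16,18,-27,20,-16,18,-28 for degrees 0…11.
[x^11] = 1·(-28) + 1·18 + 1·(-16) = -26.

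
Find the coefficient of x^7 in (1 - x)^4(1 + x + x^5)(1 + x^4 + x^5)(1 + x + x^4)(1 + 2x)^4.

(1 - x)^4 has coefficients 1,-4,6,-4,1 for degrees 0…4.
(1 + x + x^5) has coefficients 1,1,0,0,0,1,0,0 for degrees 0…7.
Multiplying by (1 + x^4 + x^5) gives running coefficients 1,1,0,0,1,3,1,0 for degrees 0…7.
Multiplying by (1 + x + x^4) gives running coefficients 1,2,1,0,2,5,4,1 for degrees 0…7.
Finally multiplying by (1 + 2x)^4, the product of all factors after the first has coefficients 1,10,41,88,106,85,108,217 for degrees 0…7.
[x^7] = 1·217 − 4·108 + 6·85 − 4·106 + 1·88 = -41.

-41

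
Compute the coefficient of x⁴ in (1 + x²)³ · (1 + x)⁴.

(1 + x²)³ has coefficients 1,0,3,0,3 for degrees 0…4.
(1 + x)⁴ has coefficients 1,4,6,4,1 for degrees 0…4.
[x⁴] = 1·1 + 3·6 + 3·1 = 22.

22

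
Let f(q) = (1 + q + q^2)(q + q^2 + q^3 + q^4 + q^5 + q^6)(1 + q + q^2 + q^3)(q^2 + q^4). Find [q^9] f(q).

(1 + q + q^2) has coefficients 1,1,1 for degrees 0…2.
(q + q^2 + q^3 + q^4 + q^5 + q^6) has coefficients 0,1,1,1,1,1,1,0,0,0 for degrees 0…9.
Multiplying by (1 + q + q^2 + q^3) gives running coefficients 0,1,2,3,4,4,4,3,2,1 for degrees 0…9.
Finally multiplying by (q^2 + q^4), the product of all factors after the first has coefficients 0,0,0,1,2,4,6,7,8,7 for degrees 0…9.
[q^9] = 1·7 + 1·8 + 1·7 = 22.

22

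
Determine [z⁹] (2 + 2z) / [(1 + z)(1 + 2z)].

-1024

The denominator gives the recurrence a_n = −3a_(n−1) − 2a_(n−2) for n ≥ 3; the numerator fixes a_0 = 2, a_1 = -4, a_2 = 8.
Iterating: 2, -4, 8, -16, 32, -64, 128, -256, 512, -1024, so a_9 = -1024.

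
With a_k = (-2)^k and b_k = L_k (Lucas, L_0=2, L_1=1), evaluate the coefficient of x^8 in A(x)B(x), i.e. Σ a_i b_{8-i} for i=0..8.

533

The convolution is the t^8 coefficient of A(t)B(t).
Σ = 1·47 − 2·29 + 4·18 − 8·11 + 16·7 − 32·4 + 64·3 − 128·1 + 256·2 = 533.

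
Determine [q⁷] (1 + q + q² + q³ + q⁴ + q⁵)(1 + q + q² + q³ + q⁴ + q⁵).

4

(1 + q + q² + q³ + q⁴ + q⁵) has coefficients 1,1,1,1,1,1 for degrees 0…5.
(1 + q + q² + q³ + q⁴ + q⁵) has coefficients 1,1,1,1,1,1,0,0 for degrees 0…7.
[q⁷] = 1·0 + 1·0 + 1·1 + 1·1 + 1·1 + 1·1 = 4.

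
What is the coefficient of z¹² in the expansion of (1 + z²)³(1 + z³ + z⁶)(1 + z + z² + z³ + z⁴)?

(1 + z²)³ has coefficients 1,0,3,0,3,0,1 for degrees 0…6.
(1 + z³ + z⁶) has coefficients 1,0,0,1,0,0,1,0,0,0,0,0,0 for degrees 0…12.
Finally multiplying by (1 + z + z² + z³ + z⁴), the product of all factors after the first has coefficients 1,1,1,2,2,1,2,2,1,1,1,0,0 for degrees 0…12.
[z¹²] = 1·0 + 3·1 + 3·1 + 1·2 = 8.

8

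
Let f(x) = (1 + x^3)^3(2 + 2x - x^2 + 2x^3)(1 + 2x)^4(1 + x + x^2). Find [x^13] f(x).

641

(1 + x^3)^3 has coefficients 1,0,0,3,0,0,3,0,0,1 for degrees 0…9.
(2 + 2x - x^2 + 2x^3) has coefficients 2,2,-1,2,0,0,0,0,0,0,0,0,0,0 for degrees 0…13.
Multiplying by (1 + 2x)^4 gives running coefficients 2,18,63,106,88,48,48,32,0,0,0,0,0,0 for degrees 0…13.
Finally multiplying by (1 + x + x^2), the product of all factors after the first has coefficients 2,20,83,187,257,242,184,128,80,32,0,0,0,0 for degrees 0…13.
[x^13] = 1·0 + 3·0 + 3·128 + 1·257 = 641.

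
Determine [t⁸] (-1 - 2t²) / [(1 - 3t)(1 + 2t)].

The denominator gives the recurrence a_n = a_(n−1) + 6a_(n−2) for n ≥ 3; the numerator fixes a_0 = -1, a_1 = -1, a_2 = -9.
Iterating: -1, -1, -9, -15, -69, -159, -573, -1527, -4965, so a_8 = -4965.

-4965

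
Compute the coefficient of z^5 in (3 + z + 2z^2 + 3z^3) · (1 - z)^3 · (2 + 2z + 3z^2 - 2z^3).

-19

(3 + z + 2z^2 + 3z^3) has coefficients 3,1,2,3 for degrees 0…3.
(1 - z)^3 has coefficients 1,-3,3,-1,0,0 for degrees 0…5.
Finally multiplying by (2 + 2z + 3z^2 - 2z^3), the product of all factors after the first has coefficients 2,-4,3,-7,13,-9 for degrees 0…5.
[z^5] = 3·(-9) + 1·13 + 2·(-7) + 3·3 = -19.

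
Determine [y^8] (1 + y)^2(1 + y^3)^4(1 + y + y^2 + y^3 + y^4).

36

(1 + y)^2 has coefficients 1,2,1 for degrees 0…2.
(1 + y^3)^4 has coefficients 1,0,0,4,0,0,6,0,0 for degrees 0…8.
Finally multiplying by (1 + y + y^2 + y^3 + y^4), the product of all factors after the first has coefficients 1,1,1,5,5,4,10,10,6 for degrees 0…8.
[y^8] = 1·6 + 2·10 + 1·10 = 36.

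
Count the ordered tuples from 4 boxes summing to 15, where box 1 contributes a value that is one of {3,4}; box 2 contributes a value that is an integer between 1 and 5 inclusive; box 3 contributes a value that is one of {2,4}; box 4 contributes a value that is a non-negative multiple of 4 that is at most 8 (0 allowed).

The generating function for the choices is (z^3 + z^4)·(z + z^2 + z^3 + z^4 + z^5)·(z^2 + z^4)·(1 + z^4 + z^8); the count is [z^15].
(z^3 + z^4) has coefficients 0,0,0,1,1 for degrees 0…4.
(z + z^2 + z^3 + z^4 + z^5) has coefficients 0,1,1,1,1,1,0,0,0,0,0,0,0,0,0,0 for degrees 0…15.
Multiplying by (z^2 + z^4) gives running coefficients 0,0,0,1,1,2,2,2,1,1,0,0,0,0,0,0 for degrees 0…15.
Finally multiplying by (1 + z^4 + z^8), the product of all factors after the first has coefficients 0,0,0,1,1,2,2,3,2,3,2,3,2,3,2,2 for degrees 0…15.
[z^15] = 1·2 + 1·3 = 5.

5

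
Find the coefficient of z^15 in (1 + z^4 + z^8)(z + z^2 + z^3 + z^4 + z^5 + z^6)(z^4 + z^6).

3

(1 + z^4 + z^8) has coefficients 1,0,0,0,1,0,0,0,1 for degrees 0…8.
(z + z^2 + z^3 + z^4 + z^5 + z^6) has coefficients 0,1,1,1,1,1,1,0,0,0,0,0,0,0,0,0 for degrees 0…15.
Finally multiplying by (z^4 + z^6), the product of all factors after the first has coefficients 0,0,0,0,0,1,1,2,2,2,2,1,1,0,0,0 for degrees 0…15.
[z^15] = 1·0 + 1·1 + 1·2 = 3.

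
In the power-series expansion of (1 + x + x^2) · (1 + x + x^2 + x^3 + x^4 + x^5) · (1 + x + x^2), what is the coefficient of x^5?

9

(1 + x + x^2) has coefficients 1,1,1 for degrees 0…2.
(1 + x + x^2 + x^3 + x^4 + x^5) has coefficients 1,1,1,1,1,1 for degrees 0…5.
Finally multiplying by (1 + x + x^2), the product of all factors after the first has coefficients 1,2,3,3,3,3 for degrees 0…5.
[x^5] = 1·3 + 1·3 + 1·3 = 9.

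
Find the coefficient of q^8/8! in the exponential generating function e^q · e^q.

The EGF product rule gives c_8 = Σ_{k_1+k_2=8} C(8; k_1,k_2) · ∏ g_i(k_i), where e^q gives (1)^k; e^q gives (1)^k.
g_1(k) for k = 0…8: 1, 1, 1, 1, 1, 1, 1, 1, 1.
g_2(k) for k = 0…8: 1, 1, 1, 1, 1, 1, 1, 1, 1.
c_8 = Σ_k C(8,k)·g_1(k)·g_2(8−k) = 1·1·1 + 8·1·1 + 28·1·1 + 56·1·1 + 70·1·1 + 56·1·1 + 28·1·1 + 8·1·1 + 1·1·1 = 1 + 8 + 28 + 56 + 70 + 56 + 28 + 8 + 1 = 256.

256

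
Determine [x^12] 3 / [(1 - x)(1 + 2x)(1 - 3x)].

The denominator gives the recurrence a_n = 2a_(n−1) + 5a_(n−2) − 6a_(n−3) for n ≥ 3; the numerator fixes a_0 = 3, a_1 = 6, a_2 = 27.
Iterating: 3, 6, 27, 66, 231, 630, 2019, 5802, 17919, 52734, 160251, 476658, 1438167, so a_12 = 1438167.

1438167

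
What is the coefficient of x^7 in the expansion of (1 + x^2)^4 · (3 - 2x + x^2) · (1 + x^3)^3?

(1 + x^2)^4 has coefficients 1,0,4,0,6,0,4,0 for degrees 0…7.
(3 - 2x + x^2) has coefficients 3,-2,1,0,0,0,0,0 for degrees 0…7.
Finally multiplying by (1 + x^3)^3, the product of all factors after the first has coefficients 3,-2,1,9,-6,3,9,-6 for degrees 0…7.
[x^7] = 1·(-6) + 4·3 + 6·9 + 4·(-2) = 52.

52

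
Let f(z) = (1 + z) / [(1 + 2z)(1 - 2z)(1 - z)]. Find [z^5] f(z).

Partial fractions give a closed form: a_n = (1/6)·(-2)^n + (3/2)·2^n + (-2/3)·1^n.
At n = 5: a_5 = 42.

42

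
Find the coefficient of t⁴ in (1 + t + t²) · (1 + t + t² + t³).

(1 + t + t²) has coefficients 1,1,1 for degrees 0…2.
(1 + t + t² + t³) has coefficients 1,1,1,1,0 for degrees 0…4.
[t⁴] = 1·0 + 1·1 + 1·1 = 2.

2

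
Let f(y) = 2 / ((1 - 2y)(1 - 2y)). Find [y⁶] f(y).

896

The denominator gives the recurrence a_n = 4a_(n−1) − 4a_(n−2) for n ≥ 2; the numerator fixes a_0 = 2, a_1 = 8.
Iterating: 2, 8, 24, 64, 160, 384, 896, so a_6 = 896.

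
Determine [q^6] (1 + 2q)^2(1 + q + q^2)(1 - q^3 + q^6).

(1 + 2q)^2 has coefficients 1,4,4 for degrees 0…2.
(1 + q + q^2) has coefficients 1,1,1,0,0,0,0 for degrees 0…6.
Finally multiplying by (1 - q^3 + q^6), the product of all factors after the first has coefficients 1,1,1,-1,-1,-1,1 for degrees 0…6.
[q^6] = 1·1 + 4·(-1) + 4·(-1) = -7.

-7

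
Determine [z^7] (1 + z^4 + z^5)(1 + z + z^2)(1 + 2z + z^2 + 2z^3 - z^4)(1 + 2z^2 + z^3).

22

(1 + z^4 + z^5) has coefficients 1,0,0,0,1,1 for degrees 0…5.
(1 + z + z^2) has coefficients 1,1,1,0,0,0,0,0 for degrees 0…7.
Multiplying by (1 + 2z + z^2 + 2z^3 - z^4) gives running coefficients 1,3,4,5,2,1,-1,0 for degrees 0…7.
Finally multiplying by (1 + 2z^2 + z^3), the product of all factors after the first has coefficients 1,3,6,12,13,15,8,4 for degrees 0…7.
[z^7] = 1·4 + 1·12 + 1·6 = 22.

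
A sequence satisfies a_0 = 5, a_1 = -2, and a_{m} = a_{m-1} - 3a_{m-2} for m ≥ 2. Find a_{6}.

The ordinary generating function has denominator 1 - q + 3q^2.
Iterating the recurrence: a_0,…,a_{6} = 5, -2, -17, -11, 40, 73, -47.

-47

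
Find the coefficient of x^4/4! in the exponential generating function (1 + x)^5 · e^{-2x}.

-24

The EGF product rule gives c_4 = Σ_{k_1+k_2=4} C(4; k_1,k_2) · ∏ g_i(k_i), where (1+x)^5 gives the falling factorial (5)_k; e^{-2x} gives (-2)^k.
g_1(k) for k = 0…4: 1, 5, 20, 60, 120.
g_2(k) for k = 0…4: 1, -2, 4, -8, 16.
c_4 = Σ_k C(4,k)·g_1(k)·g_2(4−k) = 1·1·16 + 4·5·(-8) + 6·20·4 + 4·60·(-2) + 1·120·1 = 16 − 160 + 480 − 480 + 120 = -24.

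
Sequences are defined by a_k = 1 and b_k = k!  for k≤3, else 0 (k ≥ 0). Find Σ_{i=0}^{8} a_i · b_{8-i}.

10

The convolution is the t^8 coefficient of A(t)B(t).
Σ = 1·0 + 1·0 + 1·0 + 1·0 + 1·0 + 1·6 + 1·2 + 1·1 + 1·1 = 10.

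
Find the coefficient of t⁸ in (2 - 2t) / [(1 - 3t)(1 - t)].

The denominator gives the recurrence a_n = 4a_(n−1) − 3a_(n−2) for n ≥ 2; the numerator fixes a_0 = 2, a_1 = 6.
Iterating: 2, 6, 18, 54, 162, 486, 1458, 4374, 13122, so a_8 = 13122.

13122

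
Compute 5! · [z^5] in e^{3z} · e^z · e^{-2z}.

The EGF product rule gives c_5 = Σ_{k_1+k_2+k_3=5} C(5; k_1,k_2,k_3) · ∏ g_i(k_i), where e^{3z} gives (3)^k; e^z gives (1)^k; e^{-2z} gives (-2)^k.
g_1(k) for k = 0…5: 1, 3, 9, 27, 81, 243.
g_2(k) for k = 0…5: 1, 1, 1, 1, 1, 1.
g_3(k) for k = 0…5: 1, -2, 4, -8, 16, -32.
First combine the last two factors: h(k) = Σ_j C(k,j)·g_2(j)·g_3(k−j) for k = 0…5: 1, -1, 1, -1, 1, -1.
c_5 = Σ_k C(5,k)·g_1(k)·h(5−k) = 1·1·(-1) + 5·3·1 + 10·9·(-1) + 10·27·1 + 5·81·(-1) + 1·243·1 = −1 + 15 − 90 + 270 − 405 + 243 = 32.

32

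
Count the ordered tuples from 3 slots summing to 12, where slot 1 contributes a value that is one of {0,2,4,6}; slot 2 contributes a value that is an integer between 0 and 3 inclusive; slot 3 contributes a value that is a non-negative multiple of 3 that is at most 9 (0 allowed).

5

The generating function for the choices is (1 + y^2 + y^4 + y^6)·(1 + y + y^2 + y^3)·(1 + y^3 + y^6 + y^9); the count is [y^12].
(1 + y^2 + y^4 + y^6) has coefficients 1,0,1,0,1,0,1 for degrees 0…6.
(1 + y + y^2 + y^3) has coefficients 1,1,1,1,0,0,0,0,0,0,0,0,0 for degrees 0…12.
Finally multiplying by (1 + y^3 + y^6 + y^9), the product of all factors after the first has coefficients 1,1,1,2,1,1,2,1,1,2,1,1,1 for degrees 0…12.
[y^12] = 1·1 + 1·1 + 1·1 + 1·2 = 5.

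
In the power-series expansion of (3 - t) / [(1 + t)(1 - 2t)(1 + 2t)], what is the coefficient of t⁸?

1108

Partial fractions give a closed form: a_n = (-4/3)·(-1)^n + (5/6)·2^n + (7/2)·(-2)^n.
At n = 8: a_8 = 1108.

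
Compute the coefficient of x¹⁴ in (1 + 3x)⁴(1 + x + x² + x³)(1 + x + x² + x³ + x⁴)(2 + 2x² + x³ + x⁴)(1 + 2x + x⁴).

6189

(1 + 3x)⁴ has coefficients 1,12,54,108,81 for degrees 0…4.
(1 + x + x² + x³) has coefficients 1,1,1,1,0,0,0,0,0,0,0,0,0,0,0 for degrees 0…14.
Multiplying by (1 + x + x² + x³ + x⁴) gives running coefficients 1,2,3,4,4,3,2,1,0,0,0,0,0,0,0 for degrees 0…14.
Multiplying by (2 + 2x² + x³ + x⁴) gives running coefficients 2,4,8,13,17,19,19,16,11,7,3,1,0,0,0 for degrees 0…14.
Finally multiplying by (1 + 2x + x⁴), the product of all factors after the first has coefficients 2,8,16,29,45,57,65,67,60,48,36,23,13,7,3 for degrees 0…14.
[x¹⁴] = 1·3 + 12·7 + 54·13 + 108·23 + 81·36 = 6189.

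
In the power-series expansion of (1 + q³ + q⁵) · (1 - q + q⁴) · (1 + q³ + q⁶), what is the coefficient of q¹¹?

(1 + q³ + q⁵) has coefficients 1,0,0,1,0,1 for degrees 0…5.
(1 - q + q⁴) has coefficients 1,-1,0,0,1,0,0,0,0,0,0,0 for degrees 0…11.
Finally multiplying by (1 + q³ + q⁶), the product of all factors after the first has coefficients 1,-1,0,1,0,0,1,0,0,0,1,0 for degrees 0…11.
[q¹¹] = 1·0 + 1·0 + 1·1 = 1.

1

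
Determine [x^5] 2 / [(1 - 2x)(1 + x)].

The denominator gives the recurrence a_n = a_(n−1) + 2a_(n−2) for n ≥ 2; the numerator fixes a_0 = 2, a_1 = 2.
Iterating: 2, 2, 6, 10, 22, 42, so a_5 = 42.

42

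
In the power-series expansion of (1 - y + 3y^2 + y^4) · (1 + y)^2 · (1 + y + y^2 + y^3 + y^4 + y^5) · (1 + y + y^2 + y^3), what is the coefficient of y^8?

(1 - y + 3y^2 + y^4) has coefficients 1,-1,3,0,1 for degrees 0…4.
(1 + y)^2 has coefficients 1,2,1,0,0,0,0,0,0 for degrees 0…8.
Multiplying by (1 + y + y^2 + y^3 + y^4 + y^5) gives running coefficients 1,3,4,4,4,4,3,1,0 for degrees 0…8.
Finally multiplying by (1 + y + y^2 + y^3), the product of all factors after the first has coefficients 1,4,8,12,15,16,15,12,8 for degrees 0…8.
[y^8] = 1·8 − 1·12 + 3·15 + 1·15 = 56.

56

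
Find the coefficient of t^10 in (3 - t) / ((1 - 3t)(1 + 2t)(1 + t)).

73725

Partial fractions give a closed form: a_n = (6/5)·3^n + (14/5)·(-2)^n + (-1)·(-1)^n.
At n = 10: a_10 = 73725.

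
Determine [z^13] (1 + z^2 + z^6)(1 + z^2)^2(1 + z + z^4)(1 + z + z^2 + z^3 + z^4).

8

(1 + z^2 + z^6) has coefficients 1,0,1,0,0,0,1 for degrees 0…6.
(1 + z^2)^2 has coefficients 1,0,2,0,1,0,0,0,0,0,0,0,0,0 for degrees 0…13.
Multiplying by (1 + z + z^4) gives running coefficients 1,1,2,2,2,1,2,0,1,0,0,0,0,0 for degrees 0…13.
Finally multiplying by (1 + z + z^2 + z^3 + z^4), the product of all factors after the first has coefficients 1,2,4,6,8,8,9,7,6,4,3,1,1,0 for degrees 0…13.
[z^13] = 1·0 + 1·1 + 1·7 = 8.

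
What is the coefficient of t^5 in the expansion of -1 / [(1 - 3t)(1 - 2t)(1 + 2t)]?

-399

Partial fractions give a closed form: a_n = (-9/5)·3^n + (1)·2^n + (-1/5)·(-2)^n.
At n = 5: a_5 = -399.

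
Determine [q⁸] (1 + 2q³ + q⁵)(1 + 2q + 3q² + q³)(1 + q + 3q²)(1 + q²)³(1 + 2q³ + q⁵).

292

(1 + 2q³ + q⁵) has coefficients 1,0,0,2,0,1 for degrees 0…5.
(1 + 2q + 3q² + q³) has coefficients 1,2,3,1,0,0,0,0,0 for degrees 0…8.
Multiplying by (1 + q + 3q²) gives running coefficients 1,3,8,10,10,3,0,0,0 for degrees 0…8.
Multiplying by (1 + q²)³ gives running coefficients 1,3,11,19,37,42,55,42,38 for degrees 0…8.
Finally multiplying by (1 + 2q³ + q⁵), the product of all factors after the first has coefficients 1,3,11,21,43,65,96,127,141 for degrees 0…8.
[q⁸] = 1·141 + 2·65 + 1·21 = 292.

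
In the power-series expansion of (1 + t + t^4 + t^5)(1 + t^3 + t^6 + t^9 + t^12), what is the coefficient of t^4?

2

(1 + t + t^4 + t^5) has coefficients 1,1,0,0,1 for degrees 0…4.
(1 + t^3 + t^6 + t^9 + t^12) has coefficients 1,0,0,1,0 for degrees 0…4.
[t^4] = 1·0 + 1·1 + 1·1 = 2.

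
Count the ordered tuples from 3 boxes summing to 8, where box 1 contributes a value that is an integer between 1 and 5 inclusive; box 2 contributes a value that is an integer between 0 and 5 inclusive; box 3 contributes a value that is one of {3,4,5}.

The generating function for the choices is (y + y^2 + y^3 + y^4 + y^5)·(1 + y + y^2 + y^3 + y^4 + y^5)·(y^3 + y^4 + y^5); the count is [y^8].
(y + y^2 + y^3 + y^4 + y^5) has coefficients 0,1,1,1,1,1 for degrees 0…5.
(1 + y + y^2 + y^3 + y^4 + y^5) has coefficients 1,1,1,1,1,1,0,0,0 for degrees 0…8.
Finally multiplying by (y^3 + y^4 + y^5), the product of all factors after the first has coefficients 0,0,0,1,2,3,3,3,3 for degrees 0…8.
[y^8] = 1·3 + 1·3 + 1·3 + 1·2 + 1·1 = 12.

12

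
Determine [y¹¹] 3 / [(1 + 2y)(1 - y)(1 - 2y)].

4095

Partial fractions give a closed form: a_n = (1)·(-2)^n + (-1)·1^n + (3)·2^n.
At n = 11: a_11 = 4095.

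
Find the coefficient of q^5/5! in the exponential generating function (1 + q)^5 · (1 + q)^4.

The EGF product rule gives c_5 = Σ_{k_1+k_2=5} C(5; k_1,k_2) · ∏ g_i(k_i), where (1+q)^5 gives the falling factorial (5)_k; (1+q)^4 gives the falling factorial (4)_k.
g_1(k) for k = 0…5: 1, 5, 20, 60, 120, 120.
g_2(k) for k = 0…5: 1, 4, 12, 24, 24, 0.
c_5 = Σ_k C(5,k)·g_1(k)·g_2(5−k) = 5·5·24 + 10·20·24 + 10·60·12 + 5·120·4 + 1·120·1 = 600 + 4800 + 7200 + 2400 + 120 = 15120.

15120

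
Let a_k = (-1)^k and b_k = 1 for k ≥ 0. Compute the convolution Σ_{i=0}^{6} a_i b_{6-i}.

The convolution is the x^6 coefficient of A(x)B(x).
Σ = 1·1 − 1·1 + 1·1 − 1·1 + 1·1 − 1·1 + 1·1 = 1.

1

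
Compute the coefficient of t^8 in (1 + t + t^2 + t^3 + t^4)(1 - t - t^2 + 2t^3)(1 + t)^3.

(1 + t + t^2 + t^3 + t^4) has coefficients 1,1,1,1,1 for degrees 0…4.
(1 - t - t^2 + 2t^3) has coefficients 1,-1,-1,2,0,0,0,0,0 for degrees 0…8.
Finally multiplying by (1 + t)^3, the product of all factors after the first has coefficients 1,2,-1,-3,2,5,2,0,0 for degrees 0…8.
[t^8] = 1·0 + 1·0 + 1·2 + 1·5 + 1·2 = 9.

9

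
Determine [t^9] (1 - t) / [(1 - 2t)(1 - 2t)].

The denominator gives the recurrence a_n = 4a_(n−1) − 4a_(n−2) for n ≥ 2; the numerator fixes a_0 = 1, a_1 = 3.
Iterating: 1, 3, 8, 20, 48, 112, 256, 576, 1280, 2816, so a_9 = 2816.

2816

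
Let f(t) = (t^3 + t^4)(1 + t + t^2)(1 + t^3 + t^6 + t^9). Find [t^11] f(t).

2

(t^3 + t^4) has coefficients 0,0,0,1,1 for degrees 0…4.
(1 + t + t^2) has coefficients 1,1,1,0,0,0,0,0,0,0,0,0 for degrees 0…11.
Finally multiplying by (1 + t^3 + t^6 + t^9), the product of all factors after the first has coefficients 1,1,1,1,1,1,1,1,1,1,1,1 for degrees 0…11.
[t^11] = 1·1 + 1·1 = 2.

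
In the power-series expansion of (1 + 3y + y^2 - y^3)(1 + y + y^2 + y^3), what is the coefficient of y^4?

3

(1 + 3y + y^2 - y^3) has coefficients 1,3,1,-1 for degrees 0…3.
(1 + y + y^2 + y^3) has coefficients 1,1,1,1,0 for degrees 0…4.
[y^4] = 1·0 + 3·1 + 1·1 − 1·1 = 3.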